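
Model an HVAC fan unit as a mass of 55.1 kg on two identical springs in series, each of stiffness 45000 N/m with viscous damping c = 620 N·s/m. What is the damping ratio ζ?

0.278

Series springs: 1/k_eq = 2/45000, so k_eq = 45000/2 = 22500 N/m.
ω_n = √(k_eq/m) = √(22500/55.1) = 20.21 rad/s.
Critical damping c_c = 2√(k_eq·m) = 2√(22500 × 55.1) = 2227 N·s/m, so ζ = c/c_c = 620/2227 = 0.2784.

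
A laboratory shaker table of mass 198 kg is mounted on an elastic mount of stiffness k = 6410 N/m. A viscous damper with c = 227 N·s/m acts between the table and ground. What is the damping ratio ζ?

0.101

ω_n = √(k/m) = √(6410/198) = 5.690 rad/s.
Critical damping c_c = 2√(k·m) = 2√(6410 × 198) = 2253 N·s/m, so ζ = c/c_c = 227/2253 = 0.1007.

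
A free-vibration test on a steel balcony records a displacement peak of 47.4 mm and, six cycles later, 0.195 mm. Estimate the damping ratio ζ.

0.144

Logarithmic decrement δ = (1/n)·ln(x₀/x_n) = (1/6)·ln(47.4/0.195) = (1/6)·ln(243.1) = 0.9156.
ζ = δ/√(4π² + δ²) = 0.9156/√(39.48 + 0.838) = 0.9156/6.350 = 0.1442.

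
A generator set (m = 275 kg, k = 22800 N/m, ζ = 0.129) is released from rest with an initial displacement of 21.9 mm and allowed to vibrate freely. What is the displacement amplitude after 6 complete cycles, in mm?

Logarithmic decrement δ = 2πζ/√(1 − ζ²) = 2π × 0.1290/√(1 − 0.0166) = 0.8174.
After n cycles, x_n/x₀ = e^(−nδ), so x_6 = 21.9 × e^(−6 × 0.8174) = 21.9 × 0.007416 = 0.1624 mm.

0.162 mm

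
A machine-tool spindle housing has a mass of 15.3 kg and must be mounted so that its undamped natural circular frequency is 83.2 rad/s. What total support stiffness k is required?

106000 N/m

k = m·ω_n² = 15.3 × 83.20² = 15.3 × 6922 = 105900 N/m.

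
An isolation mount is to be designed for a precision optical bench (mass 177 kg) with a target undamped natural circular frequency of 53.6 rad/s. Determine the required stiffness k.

k = m·ω_n² = 177 × 53.60² = 177 × 2873 = 508500 N/m.

509000 N/m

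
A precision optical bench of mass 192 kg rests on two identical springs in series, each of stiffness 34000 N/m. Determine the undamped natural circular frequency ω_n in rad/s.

9.41 rad/s

Series springs: 1/k_eq = 2/34000, so k_eq = 34000/2 = 17000 N/m.
ω_n = √(k_eq/m) = √(17000/192) = √88.54 = 9.410 rad/s.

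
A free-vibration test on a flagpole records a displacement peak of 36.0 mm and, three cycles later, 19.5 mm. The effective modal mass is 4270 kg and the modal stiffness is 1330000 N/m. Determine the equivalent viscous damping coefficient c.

4900 N·s/m

Logarithmic decrement δ = (1/n)·ln(x₀/x_n) = (1/3)·ln(36.0/19.5) = (1/3)·ln(1.846) = 0.2044.
ζ = δ/√(4π² + δ²) = 0.2044/√(39.48 + 0.0418) = 0.2044/6.287 = 0.03251.
c = ζ · 2√(km) = 0.03251 × 2√(1330000 × 4270) = 0.03251 × 150700 = 4900 N·s/m.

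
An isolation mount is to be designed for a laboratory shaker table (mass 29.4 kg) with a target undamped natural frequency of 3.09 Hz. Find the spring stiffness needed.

11100 N/m

ω_n = 2πf_n = 2π × 3.09 = 19.42 rad/s.
k = m·ω_n² = 29.4 × 19.42² = 29.4 × 376.9 = 11080 N/m.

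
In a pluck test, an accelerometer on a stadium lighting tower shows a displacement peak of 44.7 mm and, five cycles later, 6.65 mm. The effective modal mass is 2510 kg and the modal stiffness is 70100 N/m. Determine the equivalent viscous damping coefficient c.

1610 N·s/m

Logarithmic decrement δ = (1/n)·ln(x₀/x_n) = (1/5)·ln(44.7/6.65) = (1/5)·ln(6.722) = 0.3811.
ζ = δ/√(4π² + δ²) = 0.3811/√(39.48 + 0.145) = 0.3811/6.295 = 0.06054.
c = ζ · 2√(km) = 0.06054 × 2√(70100 × 2510) = 0.06054 × 26530 = 1606 N·s/m.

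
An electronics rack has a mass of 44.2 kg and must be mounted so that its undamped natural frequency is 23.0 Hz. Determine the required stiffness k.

923000 N/m

ω_n = 2πf_n = 2π × 23.0 = 144.5 rad/s.
k = m·ω_n² = 44.2 × 144.5² = 44.2 × 20880 = 923100 N/m.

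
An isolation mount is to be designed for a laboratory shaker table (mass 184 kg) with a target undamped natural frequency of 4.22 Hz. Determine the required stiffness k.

ω_n = 2πf_n = 2π × 4.22 = 26.52 rad/s.
k = m·ω_n² = 184 × 26.52² = 184 × 703.0 = 129400 N/m.

129000 N/m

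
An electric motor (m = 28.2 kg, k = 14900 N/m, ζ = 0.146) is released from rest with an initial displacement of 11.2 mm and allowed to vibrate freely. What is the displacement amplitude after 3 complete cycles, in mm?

Logarithmic decrement δ = 2πζ/√(1 − ζ²) = 2π × 0.1460/√(1 − 0.0213) = 0.9273.
After n cycles, x_n/x₀ = e^(−nδ), so x_3 = 11.2 × e^(−3 × 0.9273) = 11.2 × 0.06192 = 0.6936 mm.

0.694 mm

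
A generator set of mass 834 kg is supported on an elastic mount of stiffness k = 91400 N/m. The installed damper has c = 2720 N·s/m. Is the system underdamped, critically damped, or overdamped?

c_c = 2√(k·m) = 17460 N·s/m; ζ = c/c_c = 2720/17460 = 0.156.
Since ζ < 1 the system is underdamped.

underdamped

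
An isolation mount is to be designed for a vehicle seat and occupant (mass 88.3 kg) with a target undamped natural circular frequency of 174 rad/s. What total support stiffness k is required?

k = m·ω_n² = 88.3 × 174.0² = 88.3 × 30280 = 2673000 N/m.

2670000 N/m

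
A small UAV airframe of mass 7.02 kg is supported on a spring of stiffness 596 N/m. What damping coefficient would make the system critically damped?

c_c = 2√(k·m) = 2√(596.0 × 7.02) = 2 × 64.68 = 129.4 N·s/m.

129 N·s/m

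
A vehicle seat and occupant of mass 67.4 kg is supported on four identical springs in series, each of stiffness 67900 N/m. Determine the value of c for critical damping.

Series springs: 1/k_eq = 4/67900, so k_eq = 67900/4 = 16980 N/m.
c_c = 2√(k_eq·m) = 2√(16980 × 67.4) = 2 × 1070 = 2139 N·s/m.

2140 N·s/m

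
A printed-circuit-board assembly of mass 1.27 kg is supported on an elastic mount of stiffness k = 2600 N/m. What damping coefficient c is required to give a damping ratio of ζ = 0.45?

51.7 N·s/m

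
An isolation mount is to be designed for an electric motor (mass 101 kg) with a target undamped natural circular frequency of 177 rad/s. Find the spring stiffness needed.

3160000 N/m

k = m·ω_n² = 101 × 177.0² = 101 × 31330 = 3164000 N/m.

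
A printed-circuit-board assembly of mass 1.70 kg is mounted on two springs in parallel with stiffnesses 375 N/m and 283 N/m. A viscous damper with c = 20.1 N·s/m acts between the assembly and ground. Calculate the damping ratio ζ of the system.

0.300

Parallel springs add: k_eq = 375 + 283 = 658.0 N/m.
ω_n = √(k_eq/m) = √(658.0/1.70) = 19.67 rad/s.
Critical damping c_c = 2√(k_eq·m) = 2√(658.0 × 1.70) = 66.89 N·s/m, so ζ = c/c_c = 20.1/66.89 = 0.3005.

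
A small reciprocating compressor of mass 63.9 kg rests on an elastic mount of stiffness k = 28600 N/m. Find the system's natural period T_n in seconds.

0.297 s

ω_n = √(k/m) = √(28600/63.9) = √447.6 = 21.16 rad/s.
T_n = 2π/ω_n = 6.283/21.16 = 0.2970 s.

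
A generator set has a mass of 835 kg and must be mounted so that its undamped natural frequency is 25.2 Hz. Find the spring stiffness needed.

ω_n = 2πf_n = 2π × 25.2 = 158.3 rad/s.
k = m·ω_n² = 835 × 158.3² = 835 × 25070 = 20930000 N/m.

20900000 N/m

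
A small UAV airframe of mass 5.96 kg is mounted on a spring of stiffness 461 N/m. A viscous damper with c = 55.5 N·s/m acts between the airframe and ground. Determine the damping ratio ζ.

0.529

ω_n = √(k/m) = √(461.0/5.96) = 8.795 rad/s.
Critical damping c_c = 2√(k·m) = 2√(461.0 × 5.96) = 104.8 N·s/m, so ζ = c/c_c = 55.5/104.8 = 0.5294.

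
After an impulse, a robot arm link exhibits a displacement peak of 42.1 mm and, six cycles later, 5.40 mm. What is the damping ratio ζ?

0.0544

Logarithmic decrement δ = (1/n)·ln(x₀/x_n) = (1/6)·ln(42.1/5.40) = (1/6)·ln(7.796) = 0.3423.
ζ = δ/√(4π² + δ²) = 0.3423/√(39.48 + 0.117) = 0.3423/6.293 = 0.05439.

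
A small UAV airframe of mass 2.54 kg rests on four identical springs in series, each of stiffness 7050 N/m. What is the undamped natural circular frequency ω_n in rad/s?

26.3 rad/s

Series springs: 1/k_eq = 4/7050, so k_eq = 7050/4 = 1762 N/m.
ω_n = √(k_eq/m) = √(1762/2.54) = √693.9 = 26.34 rad/s.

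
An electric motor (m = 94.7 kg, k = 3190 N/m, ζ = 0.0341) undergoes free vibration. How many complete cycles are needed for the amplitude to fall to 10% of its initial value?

11 cycles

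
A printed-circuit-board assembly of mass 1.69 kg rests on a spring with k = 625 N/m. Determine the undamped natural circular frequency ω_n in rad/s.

19.2 rad/s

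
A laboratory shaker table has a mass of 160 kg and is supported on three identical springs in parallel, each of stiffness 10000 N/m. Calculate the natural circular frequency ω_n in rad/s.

Parallel springs add: k_eq = 3 × 10000 = 30000 N/m.
ω_n = √(k_eq/m) = √(30000/160) = √187.5 = 13.69 rad/s.

13.7 rad/s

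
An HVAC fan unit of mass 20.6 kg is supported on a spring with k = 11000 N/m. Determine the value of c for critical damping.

952 N·s/m

c_c = 2√(k·m) = 2√(11000 × 20.6) = 2 × 476.0 = 952.1 N·s/m.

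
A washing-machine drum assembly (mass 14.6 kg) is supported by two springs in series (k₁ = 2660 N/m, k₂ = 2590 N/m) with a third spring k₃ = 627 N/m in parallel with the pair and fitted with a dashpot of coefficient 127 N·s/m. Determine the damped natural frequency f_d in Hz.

Series pair: k_s = k₁k₂/(k₁+k₂) = (2660)(2590)/(2660 + 2590) = 1312 N/m. In parallel with k₃: k_eq = 1312 + 627 = 1939 N/m.
ω_n = √(k_eq/m) = √(1939/14.6) = 11.53 rad/s.
Critical damping c_c = 2√(k_eq·m) = 2√(1939 × 14.6) = 336.5 N·s/m, so ζ = c/c_c = 127/336.5 = 0.3774.
ω_d = ω_n√(1 − ζ²) = 11.53 × √(1 − 0.142) = 10.67 rad/s.
f_d = ω_d/(2π) = 1.699 Hz.

1.70 Hz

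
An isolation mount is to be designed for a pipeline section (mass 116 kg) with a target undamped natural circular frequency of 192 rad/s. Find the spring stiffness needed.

4280000 N/m

k = m·ω_n² = 116 × 192.0² = 116 × 36860 = 4276000 N/m.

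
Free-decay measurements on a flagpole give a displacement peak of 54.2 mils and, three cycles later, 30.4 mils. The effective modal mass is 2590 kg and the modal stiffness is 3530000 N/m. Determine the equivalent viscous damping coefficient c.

Logarithmic decrement δ = (1/n)·ln(x₀/x_n) = (1/3)·ln(54.2/30.4) = (1/3)·ln(1.783) = 0.1927.
ζ = δ/√(4π² + δ²) = 0.1927/√(39.48 + 0.0372) = 0.1927/6.286 = 0.03066.
c = ζ · 2√(km) = 0.03066 × 2√(3530000 × 2590) = 0.03066 × 191200 = 5864 N·s/m.

5860 N·s/m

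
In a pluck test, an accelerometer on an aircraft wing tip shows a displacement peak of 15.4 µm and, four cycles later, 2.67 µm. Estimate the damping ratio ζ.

0.0696

Logarithmic decrement δ = (1/n)·ln(x₀/x_n) = (1/4)·ln(15.4/2.67) = (1/4)·ln(5.768) = 0.4381.
ζ = δ/√(4π² + δ²) = 0.4381/√(39.48 + 0.192) = 0.4381/6.298 = 0.06955.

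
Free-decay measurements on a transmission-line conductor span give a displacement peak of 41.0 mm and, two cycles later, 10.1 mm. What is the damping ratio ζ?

Logarithmic decrement δ = (1/n)·ln(x₀/x_n) = (1/2)·ln(41.0/10.1) = (1/2)·ln(4.059) = 0.7005.
ζ = δ/√(4π² + δ²) = 0.7005/√(39.48 + 0.491) = 0.7005/6.322 = 0.1108.

0.111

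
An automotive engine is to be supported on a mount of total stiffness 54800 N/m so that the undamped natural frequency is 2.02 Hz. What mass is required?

340 kg

ω_n = 2πf_n = 2π × 2.02 = 12.69 rad/s.
m = k/ω_n² = 54800/12.69² = 54800/161.1 = 340.2 kg.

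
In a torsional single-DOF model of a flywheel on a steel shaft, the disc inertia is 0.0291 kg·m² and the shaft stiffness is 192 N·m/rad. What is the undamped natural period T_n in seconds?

ω_n = √(k_t/J) = √(192/0.0291) = √6598 = 81.23 rad/s.
T_n = 2π/ω_n = 6.283/81.23 = 0.07735 s.

0.0774 s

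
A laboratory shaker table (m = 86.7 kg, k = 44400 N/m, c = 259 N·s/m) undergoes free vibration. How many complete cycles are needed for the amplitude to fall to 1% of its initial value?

12 cycles

ζ = c/(2√(km)) = 259/(2√(44400 × 86.7)) = 259/3924 = 0.06600.
Logarithmic decrement δ = 2πζ/√(1 − ζ²) = 2π × 0.06600/√(1 − 0.00436) = 0.4156.
x_n/x₀ = e^(−nδ) ≤ 0.01; take ln: n ≥ ln(1/0.01)/δ = 4.605/0.4156 = 11.08.
So 12 complete cycles are required.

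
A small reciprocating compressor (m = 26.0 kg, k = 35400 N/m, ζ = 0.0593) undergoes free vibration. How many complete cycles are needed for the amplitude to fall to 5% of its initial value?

9 cycles

Logarithmic decrement δ = 2πζ/√(1 − ζ²) = 2π × 0.05930/√(1 − 0.00352) = 0.3732.
x_n/x₀ = e^(−nδ) ≤ 0.05; take ln: n ≥ ln(1/0.05)/δ = 2.996/0.3732 = 8.026.
So 9 complete cycles are required.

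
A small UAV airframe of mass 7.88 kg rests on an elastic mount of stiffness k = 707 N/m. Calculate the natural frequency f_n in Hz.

ω_n = √(k/m) = √(707.0/7.88) = √89.72 = 9.472 rad/s.
f_n = ω_n/(2π) = 9.472/6.283 = 1.508 Hz.

1.51 Hz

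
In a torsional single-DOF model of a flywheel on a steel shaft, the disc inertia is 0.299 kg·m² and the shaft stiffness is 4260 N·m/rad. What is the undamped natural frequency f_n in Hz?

19.0 Hz

ω_n = √(k_t/J) = √(4260/0.299) = √14250 = 119.4 rad/s.
f_n = ω_n/(2π) = 119.4/6.283 = 19.00 Hz.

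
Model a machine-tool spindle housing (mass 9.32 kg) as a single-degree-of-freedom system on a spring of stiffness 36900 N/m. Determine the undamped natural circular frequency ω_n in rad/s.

ω_n = √(k/m) = √(36900/9.32) = √3959 = 62.92 rad/s.

62.9 rad/s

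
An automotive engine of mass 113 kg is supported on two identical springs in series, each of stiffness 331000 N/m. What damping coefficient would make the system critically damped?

8650 N·s/m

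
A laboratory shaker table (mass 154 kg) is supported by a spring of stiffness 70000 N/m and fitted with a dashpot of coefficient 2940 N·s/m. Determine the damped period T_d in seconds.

ω_n = √(k/m) = √(70000/154) = 21.32 rad/s.
Critical damping c_c = 2√(k·m) = 2√(70000 × 154) = 6567 N·s/m, so ζ = c/c_c = 2940/6567 = 0.4477.
ω_d = ω_n√(1 − ζ²) = 21.32 × √(1 − 0.200) = 19.06 rad/s.
T_d = 2π/ω_d = 0.3296 s.

0.330 s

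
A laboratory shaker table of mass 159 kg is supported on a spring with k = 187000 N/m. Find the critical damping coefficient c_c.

10900 N·s/m

c_c = 2√(k·m) = 2√(187000 × 159) = 2 × 5453 = 10910 N·s/m.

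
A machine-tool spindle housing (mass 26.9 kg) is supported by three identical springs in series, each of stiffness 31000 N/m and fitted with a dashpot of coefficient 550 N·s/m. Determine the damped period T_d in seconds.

Series springs: 1/k_eq = 3/31000, so k_eq = 31000/3 = 10330 N/m.
ω_n = √(k_eq/m) = √(10330/26.9) = 19.60 rad/s.
Critical damping c_c = 2√(k_eq·m) = 2√(10330 × 26.9) = 1054 N·s/m, so ζ = c/c_c = 550/1054 = 0.5216.
ω_d = ω_n√(1 − ζ²) = 19.60 × √(1 − 0.272) = 16.72 rad/s.
T_d = 2π/ω_d = 0.3757 s.

0.376 s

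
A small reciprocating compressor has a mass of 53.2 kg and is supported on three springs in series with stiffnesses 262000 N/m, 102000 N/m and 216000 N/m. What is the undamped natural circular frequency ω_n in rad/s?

Series springs: 1/k_eq = 1/262000 + 1/102000 + 1/216000 = 1.825×10^-5, so k_eq = 54790 N/m.
ω_n = √(k_eq/m) = √(54790/53.2) = √1030 = 32.09 rad/s.

32.1 rad/s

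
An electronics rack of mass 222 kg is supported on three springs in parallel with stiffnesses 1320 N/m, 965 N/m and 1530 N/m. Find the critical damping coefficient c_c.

1840 N·s/m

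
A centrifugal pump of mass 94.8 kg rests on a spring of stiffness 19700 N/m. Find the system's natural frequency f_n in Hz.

2.29 Hz

ω_n = √(k/m) = √(19700/94.8) = √207.8 = 14.42 rad/s.
f_n = ω_n/(2π) = 14.42/6.283 = 2.294 Hz.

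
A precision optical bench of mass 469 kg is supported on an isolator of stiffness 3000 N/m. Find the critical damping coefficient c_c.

c_c = 2√(k·m) = 2√(3000 × 469) = 2 × 1186 = 2372 N·s/m.

2370 N·s/m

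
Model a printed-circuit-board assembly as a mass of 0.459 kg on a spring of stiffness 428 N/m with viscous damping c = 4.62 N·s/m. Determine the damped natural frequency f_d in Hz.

ω_n = √(k/m) = √(428.0/0.459) = 30.54 rad/s.
Critical damping c_c = 2√(k·m) = 2√(428.0 × 0.459) = 28.03 N·s/m, so ζ = c/c_c = 4.62/28.03 = 0.1648.
ω_d = ω_n√(1 − ζ²) = 30.54 × √(1 − 0.0272) = 30.12 rad/s.
f_d = ω_d/(2π) = 4.794 Hz.

4.79 Hz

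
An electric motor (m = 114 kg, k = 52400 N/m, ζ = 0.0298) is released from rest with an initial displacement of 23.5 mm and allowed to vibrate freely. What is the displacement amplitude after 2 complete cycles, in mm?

Logarithmic decrement δ = 2πζ/√(1 − ζ²) = 2π × 0.02980/√(1 − 0.000888) = 0.1873.
After n cycles, x_n/x₀ = e^(−nδ), so x_2 = 23.5 × e^(−2 × 0.1873) = 23.5 × 0.6875 = 16.16 mm.

16.2 mm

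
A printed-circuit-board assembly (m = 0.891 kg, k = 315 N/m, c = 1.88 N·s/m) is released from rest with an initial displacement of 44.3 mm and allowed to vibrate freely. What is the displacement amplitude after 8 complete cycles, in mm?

2.63 mm

ζ = c/(2√(km)) = 1.88/(2√(315 × 0.891)) = 1.88/33.51 = 0.05611.
Logarithmic decrement δ = 2πζ/√(1 − ζ²) = 2π × 0.05611/√(1 − 0.00315) = 0.3531.
After n cycles, x_n/x₀ = e^(−nδ), so x_8 = 44.3 × e^(−8 × 0.3531) = 44.3 × 0.05932 = 2.628 mm.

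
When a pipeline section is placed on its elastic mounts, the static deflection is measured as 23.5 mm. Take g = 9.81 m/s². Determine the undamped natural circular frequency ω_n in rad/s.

ω_n = √(g/δ_st) = √(9.81/0.0235) = √417.4 = 20.43 rad/s.

20.4 rad/s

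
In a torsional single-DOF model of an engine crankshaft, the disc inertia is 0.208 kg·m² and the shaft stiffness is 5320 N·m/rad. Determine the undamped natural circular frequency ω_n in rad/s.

ω_n = √(k_t/J) = √(5320/0.208) = √25580 = 159.9 rad/s.

160 rad/s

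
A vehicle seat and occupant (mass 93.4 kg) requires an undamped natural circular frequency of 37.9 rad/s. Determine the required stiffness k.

134000 N/m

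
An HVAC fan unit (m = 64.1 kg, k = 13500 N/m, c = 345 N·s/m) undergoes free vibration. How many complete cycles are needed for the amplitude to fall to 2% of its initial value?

4 cycles

ζ = c/(2√(km)) = 345/(2√(13500 × 64.1)) = 345/1860 = 0.1854.
Logarithmic decrement δ = 2πζ/√(1 − ζ²) = 2π × 0.1854/√(1 − 0.0344) = 1.186.
x_n/x₀ = e^(−nδ) ≤ 0.02; take ln: n ≥ ln(1/0.02)/δ = 3.912/1.186 = 3.299.
So 4 complete cycles are required.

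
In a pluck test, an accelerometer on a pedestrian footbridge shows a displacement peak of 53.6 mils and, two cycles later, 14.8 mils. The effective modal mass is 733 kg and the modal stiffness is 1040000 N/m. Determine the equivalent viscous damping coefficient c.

Logarithmic decrement δ = (1/n)·ln(x₀/x_n) = (1/2)·ln(53.6/14.8) = (1/2)·ln(3.622) = 0.6435.
ζ = δ/√(4π² + δ²) = 0.6435/√(39.48 + 0.414) = 0.6435/6.316 = 0.1019.
c = ζ · 2√(km) = 0.1019 × 2√(1040000 × 733) = 0.1019 × 55220 = 5626 N·s/m.

5630 N·s/m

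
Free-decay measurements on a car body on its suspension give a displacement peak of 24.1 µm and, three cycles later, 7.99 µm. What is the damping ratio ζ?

0.0585

Logarithmic decrement δ = (1/n)·ln(x₀/x_n) = (1/3)·ln(24.1/7.99) = (1/3)·ln(3.016) = 0.3680.
ζ = δ/√(4π² + δ²) = 0.3680/√(39.48 + 0.135) = 0.3680/6.294 = 0.05847.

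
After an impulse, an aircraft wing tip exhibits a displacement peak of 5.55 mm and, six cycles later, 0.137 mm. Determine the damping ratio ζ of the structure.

Logarithmic decrement δ = (1/n)·ln(x₀/x_n) = (1/6)·ln(5.55/0.137) = (1/6)·ln(40.51) = 0.6169.
ζ = δ/√(4π² + δ²) = 0.6169/√(39.48 + 0.381) = 0.6169/6.313 = 0.09772.

0.0977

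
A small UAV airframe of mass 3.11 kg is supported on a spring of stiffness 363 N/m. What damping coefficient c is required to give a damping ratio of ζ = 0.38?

c_c = 2√(k·m) = 2√(363.0 × 3.11) = 67.20 N·s/m.
c = ζ·c_c = 0.38 × 67.20 = 25.54 N·s/m.

25.5 N·s/m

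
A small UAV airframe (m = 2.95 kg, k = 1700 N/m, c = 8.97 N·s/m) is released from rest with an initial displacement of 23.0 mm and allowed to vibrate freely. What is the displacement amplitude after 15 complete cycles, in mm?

ζ = c/(2√(km)) = 8.97/(2√(1700 × 2.95)) = 8.97/141.6 = 0.06333.
Logarithmic decrement δ = 2πζ/√(1 − ζ²) = 2π × 0.06333/√(1 − 0.00401) = 0.3987.
After n cycles, x_n/x₀ = e^(−nδ), so x_15 = 23.0 × e^(−15 × 0.3987) = 23.0 × 0.002526 = 0.05811 mm.

0.0581 mm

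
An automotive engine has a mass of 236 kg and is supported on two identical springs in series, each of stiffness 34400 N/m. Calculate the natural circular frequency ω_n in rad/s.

8.54 rad/s

Series springs: 1/k_eq = 2/34400, so k_eq = 34400/2 = 17200 N/m.
ω_n = √(k_eq/m) = √(17200/236) = √72.88 = 8.537 rad/s.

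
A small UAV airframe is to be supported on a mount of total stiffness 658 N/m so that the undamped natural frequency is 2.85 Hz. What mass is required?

ω_n = 2πf_n = 2π × 2.85 = 17.91 rad/s.
m = k/ω_n² = 658/17.91² = 658/320.7 = 2.052 kg.

2.05 kg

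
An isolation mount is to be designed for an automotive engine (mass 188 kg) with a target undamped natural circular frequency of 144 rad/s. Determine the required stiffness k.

3900000 N/m

k = m·ω_n² = 188 × 144.0² = 188 × 20740 = 3898000 N/m.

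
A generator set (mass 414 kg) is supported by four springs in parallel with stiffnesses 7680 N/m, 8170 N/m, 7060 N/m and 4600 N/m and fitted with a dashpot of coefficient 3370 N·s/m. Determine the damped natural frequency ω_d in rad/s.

Parallel springs add: k_eq = 7680 + 8170 + 7060 + 4600 = 27510 N/m.
ω_n = √(k_eq/m) = √(27510/414) = 8.152 rad/s.
Critical damping c_c = 2√(k_eq·m) = 2√(27510 × 414) = 6750 N·s/m, so ζ = c/c_c = 3370/6750 = 0.4993.
ω_d = ω_n√(1 − ζ²) = 8.152 × √(1 − 0.249) = 7.063 rad/s.

7.06 rad/s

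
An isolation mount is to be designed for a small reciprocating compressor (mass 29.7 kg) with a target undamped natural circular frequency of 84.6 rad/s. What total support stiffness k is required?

213000 N/m

k = m·ω_n² = 29.7 × 84.60² = 29.7 × 7157 = 212600 N/m.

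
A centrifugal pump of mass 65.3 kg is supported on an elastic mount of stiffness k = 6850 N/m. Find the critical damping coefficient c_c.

1340 N·s/m

c_c = 2√(k·m) = 2√(6850 × 65.3) = 2 × 668.8 = 1338 N·s/m.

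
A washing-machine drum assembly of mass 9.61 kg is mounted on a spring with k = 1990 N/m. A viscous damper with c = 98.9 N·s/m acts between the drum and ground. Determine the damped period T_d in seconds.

ω_n = √(k/m) = √(1990/9.61) = 14.39 rad/s.
Critical damping c_c = 2√(k·m) = 2√(1990 × 9.61) = 276.6 N·s/m, so ζ = c/c_c = 98.9/276.6 = 0.3576.
ω_d = ω_n√(1 − ζ²) = 14.39 × √(1 − 0.128) = 13.44 rad/s.
T_d = 2π/ω_d = 0.4675 s.

0.468 s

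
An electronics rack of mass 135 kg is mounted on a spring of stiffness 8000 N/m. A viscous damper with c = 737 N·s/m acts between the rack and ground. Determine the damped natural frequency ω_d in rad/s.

7.20 rad/s

ω_n = √(k/m) = √(8000/135) = 7.698 rad/s.
Critical damping c_c = 2√(k·m) = 2√(8000 × 135) = 2078 N·s/m, so ζ = c/c_c = 737/2078 = 0.3546.
ω_d = ω_n√(1 − ζ²) = 7.698 × √(1 − 0.126) = 7.198 rad/s.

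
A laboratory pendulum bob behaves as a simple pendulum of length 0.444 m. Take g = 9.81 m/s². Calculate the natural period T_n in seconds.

1.34 s

For a simple pendulum ω_n = √(g/L) = √(9.81/0.444) = √22.09 = 4.700 rad/s.
T_n = 2π/ω_n = 6.283/4.700 = 1.337 s.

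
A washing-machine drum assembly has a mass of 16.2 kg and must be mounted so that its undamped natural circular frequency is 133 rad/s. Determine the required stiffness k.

k = m·ω_n² = 16.2 × 133.0² = 16.2 × 17690 = 286600 N/m.

287000 N/m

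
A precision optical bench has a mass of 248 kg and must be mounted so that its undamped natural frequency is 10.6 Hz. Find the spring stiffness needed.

1100000 N/m

ω_n = 2πf_n = 2π × 10.6 = 66.60 rad/s.
k = m·ω_n² = 248 × 66.60² = 248 × 4436 = 1100000 N/m.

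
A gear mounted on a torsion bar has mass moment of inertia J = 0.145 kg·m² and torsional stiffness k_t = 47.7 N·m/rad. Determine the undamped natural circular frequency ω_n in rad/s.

18.1 rad/s

ω_n = √(k_t/J) = √(47.7/0.145) = √329.0 = 18.14 rad/s.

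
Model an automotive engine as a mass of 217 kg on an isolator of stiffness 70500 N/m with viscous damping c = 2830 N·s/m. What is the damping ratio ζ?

0.362

ω_n = √(k/m) = √(70500/217) = 18.02 rad/s.
Critical damping c_c = 2√(k·m) = 2√(70500 × 217) = 7823 N·s/m, so ζ = c/c_c = 2830/7823 = 0.3618.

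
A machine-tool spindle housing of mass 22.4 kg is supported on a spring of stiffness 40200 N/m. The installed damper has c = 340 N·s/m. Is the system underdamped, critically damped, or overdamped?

underdamped

c_c = 2√(k·m) = 1898 N·s/m; ζ = c/c_c = 340/1898 = 0.179.
Since ζ < 1 the system is underdamped.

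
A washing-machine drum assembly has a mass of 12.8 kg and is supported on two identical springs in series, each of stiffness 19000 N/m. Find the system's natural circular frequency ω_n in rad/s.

Series springs: 1/k_eq = 2/19000, so k_eq = 19000/2 = 9500 N/m.
ω_n = √(k_eq/m) = √(9500/12.8) = √742.2 = 27.24 rad/s.

27.2 rad/s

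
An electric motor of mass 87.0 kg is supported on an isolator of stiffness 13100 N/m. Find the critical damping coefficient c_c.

c_c = 2√(k·m) = 2√(13100 × 87.0) = 2 × 1068 = 2135 N·s/m.

2140 N·s/m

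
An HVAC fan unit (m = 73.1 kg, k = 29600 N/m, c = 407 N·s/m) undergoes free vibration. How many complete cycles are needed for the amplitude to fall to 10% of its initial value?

ζ = c/(2√(km)) = 407/(2√(29600 × 73.1)) = 407/2942 = 0.1383.
Logarithmic decrement δ = 2πζ/√(1 − ζ²) = 2π × 0.1383/√(1 − 0.0191) = 0.8777.
x_n/x₀ = e^(−nδ) ≤ 0.1; take ln: n ≥ ln(1/0.1)/δ = 2.303/0.8777 = 2.623.
So 3 complete cycles are required.

3 cycles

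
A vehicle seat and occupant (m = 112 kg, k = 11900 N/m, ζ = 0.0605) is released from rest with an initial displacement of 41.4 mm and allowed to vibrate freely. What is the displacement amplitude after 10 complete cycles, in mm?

0.918 mm

Logarithmic decrement δ = 2πζ/√(1 − ζ²) = 2π × 0.06050/√(1 − 0.00366) = 0.3808.
After n cycles, x_n/x₀ = e^(−nδ), so x_10 = 41.4 × e^(−10 × 0.3808) = 41.4 × 0.02219 = 0.9185 mm.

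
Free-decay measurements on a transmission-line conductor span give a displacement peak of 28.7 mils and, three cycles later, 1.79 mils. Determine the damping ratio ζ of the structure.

Logarithmic decrement δ = (1/n)·ln(x₀/x_n) = (1/3)·ln(28.7/1.79) = (1/3)·ln(16.03) = 0.9249.
ζ = δ/√(4π² + δ²) = 0.9249/√(39.48 + 0.855) = 0.9249/6.351 = 0.1456.

0.146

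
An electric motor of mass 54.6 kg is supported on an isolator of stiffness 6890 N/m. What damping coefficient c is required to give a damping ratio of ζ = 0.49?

601 N·s/m

c_c = 2√(k·m) = 2√(6890 × 54.6) = 1227 N·s/m.
c = ζ·c_c = 0.49 × 1227 = 601.1 N·s/m.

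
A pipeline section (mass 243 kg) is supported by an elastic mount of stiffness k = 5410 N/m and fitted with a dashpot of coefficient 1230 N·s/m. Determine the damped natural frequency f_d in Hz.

ω_n = √(k/m) = √(5410/243) = 4.718 rad/s.
Critical damping c_c = 2√(k·m) = 2√(5410 × 243) = 2293 N·s/m, so ζ = c/c_c = 1230/2293 = 0.5364.
ω_d = ω_n√(1 − ζ²) = 4.718 × √(1 − 0.288) = 3.982 rad/s.
f_d = ω_d/(2π) = 0.6338 Hz.

0.634 Hz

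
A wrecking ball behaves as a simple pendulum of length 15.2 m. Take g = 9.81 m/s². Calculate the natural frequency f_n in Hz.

For a simple pendulum ω_n = √(g/L) = √(9.81/15.2) = √0.6454 = 0.8034 rad/s.
f_n = ω_n/(2π) = 0.8034/6.283 = 0.1279 Hz.

0.128 Hz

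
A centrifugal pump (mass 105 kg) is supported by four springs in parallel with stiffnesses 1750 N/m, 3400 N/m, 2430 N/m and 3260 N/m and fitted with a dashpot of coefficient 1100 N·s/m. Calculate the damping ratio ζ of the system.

Parallel springs add: k_eq = 1750 + 3400 + 2430 + 3260 = 10840 N/m.
ω_n = √(k_eq/m) = √(10840/105) = 10.16 rad/s.
Critical damping c_c = 2√(k_eq·m) = 2√(10840 × 105) = 2134 N·s/m, so ζ = c/c_c = 1100/2134 = 0.5155.

0.516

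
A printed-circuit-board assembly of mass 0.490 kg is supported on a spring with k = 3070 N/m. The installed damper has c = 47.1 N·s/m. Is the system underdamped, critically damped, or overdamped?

c_c = 2√(k·m) = 77.57 N·s/m; ζ = c/c_c = 47.1/77.57 = 0.607.
Since ζ < 1 the system is underdamped.

underdamped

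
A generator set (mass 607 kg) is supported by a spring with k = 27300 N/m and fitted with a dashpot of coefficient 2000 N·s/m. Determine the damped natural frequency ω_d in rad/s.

ω_n = √(k/m) = √(27300/607) = 6.706 rad/s.
Critical damping c_c = 2√(k·m) = 2√(27300 × 607) = 8142 N·s/m, so ζ = c/c_c = 2000/8142 = 0.2457.
ω_d = ω_n√(1 − ζ²) = 6.706 × √(1 − 0.0603) = 6.501 rad/s.

6.50 rad/s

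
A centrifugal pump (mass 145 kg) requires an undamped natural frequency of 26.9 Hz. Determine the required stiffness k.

ω_n = 2πf_n = 2π × 26.9 = 169.0 rad/s.
k = m·ω_n² = 145 × 169.0² = 145 × 28570 = 4142000 N/m.

4140000 N/m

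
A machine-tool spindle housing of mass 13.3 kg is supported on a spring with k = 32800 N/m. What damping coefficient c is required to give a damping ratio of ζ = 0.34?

449 N·s/m

c_c = 2√(k·m) = 2√(32800 × 13.3) = 1321 N·s/m.
c = ζ·c_c = 0.34 × 1321 = 449.1 N·s/m.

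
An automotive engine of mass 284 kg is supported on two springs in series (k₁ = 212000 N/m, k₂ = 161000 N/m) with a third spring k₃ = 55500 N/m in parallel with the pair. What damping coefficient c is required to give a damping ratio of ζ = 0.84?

Series pair: k_s = k₁k₂/(k₁+k₂) = (212000)(161000)/(212000 + 161000) = 91510 N/m. In parallel with k₃: k_eq = 91510 + 55500 = 147000 N/m.
c_c = 2√(k_eq·m) = 2√(147000 × 284) = 12920 N·s/m.
c = ζ·c_c = 0.84 × 12920 = 10860 N·s/m.

10900 N·s/m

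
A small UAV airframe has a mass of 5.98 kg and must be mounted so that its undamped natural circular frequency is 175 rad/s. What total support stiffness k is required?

k = m·ω_n² = 5.98 × 175.0² = 5.98 × 30620 = 183100 N/m.

183000 N/m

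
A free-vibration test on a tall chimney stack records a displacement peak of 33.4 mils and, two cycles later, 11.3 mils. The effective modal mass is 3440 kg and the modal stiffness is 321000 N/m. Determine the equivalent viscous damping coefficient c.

5710 N·s/m

Logarithmic decrement δ = (1/n)·ln(x₀/x_n) = (1/2)·ln(33.4/11.3) = (1/2)·ln(2.956) = 0.5419.
ζ = δ/√(4π² + δ²) = 0.5419/√(39.48 + 0.294) = 0.5419/6.307 = 0.08592.
c = ζ · 2√(km) = 0.08592 × 2√(321000 × 3440) = 0.08592 × 66460 = 5710 N·s/m.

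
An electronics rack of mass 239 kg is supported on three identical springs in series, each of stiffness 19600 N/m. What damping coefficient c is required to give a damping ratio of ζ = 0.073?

Series springs: 1/k_eq = 3/19600, so k_eq = 19600/3 = 6533 N/m.
c_c = 2√(k_eq·m) = 2√(6533 × 239) = 2499 N·s/m.
c = ζ·c_c = 0.073 × 2499 = 182.4 N·s/m.

182 N·s/m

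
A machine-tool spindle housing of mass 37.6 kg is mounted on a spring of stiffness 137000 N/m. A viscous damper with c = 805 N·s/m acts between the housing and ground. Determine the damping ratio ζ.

0.177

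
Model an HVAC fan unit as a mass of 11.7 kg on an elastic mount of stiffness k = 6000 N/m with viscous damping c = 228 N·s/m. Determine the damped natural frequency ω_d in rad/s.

ω_n = √(k/m) = √(6000/11.7) = 22.65 rad/s.
Critical damping c_c = 2√(k·m) = 2√(6000 × 11.7) = 529.9 N·s/m, so ζ = c/c_c = 228/529.9 = 0.4303.
ω_d = ω_n√(1 − ζ²) = 22.65 × √(1 − 0.185) = 20.44 rad/s.

20.4 rad/s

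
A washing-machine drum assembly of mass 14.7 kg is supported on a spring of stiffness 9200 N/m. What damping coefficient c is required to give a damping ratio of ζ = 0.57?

c_c = 2√(k·m) = 2√(9200 × 14.7) = 735.5 N·s/m.
c = ζ·c_c = 0.57 × 735.5 = 419.2 N·s/m.

419 N·s/m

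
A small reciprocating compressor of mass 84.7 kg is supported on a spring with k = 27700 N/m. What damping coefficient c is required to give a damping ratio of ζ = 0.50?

c_c = 2√(k·m) = 2√(27700 × 84.7) = 3063 N·s/m.
c = ζ·c_c = 0.50 × 3063 = 1532 N·s/m.

1530 N·s/m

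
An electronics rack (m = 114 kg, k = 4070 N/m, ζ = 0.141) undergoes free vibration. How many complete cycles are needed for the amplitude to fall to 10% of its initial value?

Logarithmic decrement δ = 2πζ/√(1 − ζ²) = 2π × 0.1410/√(1 − 0.0199) = 0.8949.
x_n/x₀ = e^(−nδ) ≤ 0.1; take ln: n ≥ ln(1/0.1)/δ = 2.303/0.8949 = 2.573.
So 3 complete cycles are required.

3 cycles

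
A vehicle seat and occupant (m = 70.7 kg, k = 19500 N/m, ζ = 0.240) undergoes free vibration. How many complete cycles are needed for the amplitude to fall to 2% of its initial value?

Logarithmic decrement δ = 2πζ/√(1 − ζ²) = 2π × 0.2400/√(1 − 0.0576) = 1.553.
x_n/x₀ = e^(−nδ) ≤ 0.02; take ln: n ≥ ln(1/0.02)/δ = 3.912/1.553 = 2.518.
So 3 complete cycles are required.

3 cycles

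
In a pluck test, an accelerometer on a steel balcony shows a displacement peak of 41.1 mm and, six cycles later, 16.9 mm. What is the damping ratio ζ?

0.0236

Logarithmic decrement δ = (1/n)·ln(x₀/x_n) = (1/6)·ln(41.1/16.9) = (1/6)·ln(2.432) = 0.1481.
ζ = δ/√(4π² + δ²) = 0.1481/√(39.48 + 0.0219) = 0.1481/6.285 = 0.02357.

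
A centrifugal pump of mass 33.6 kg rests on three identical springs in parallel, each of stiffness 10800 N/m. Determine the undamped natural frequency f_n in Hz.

Parallel springs add: k_eq = 3 × 10800 = 32400 N/m.
ω_n = √(k_eq/m) = √(32400/33.6) = √964.3 = 31.05 rad/s.
f_n = ω_n/(2π) = 31.05/6.283 = 4.942 Hz.

4.94 Hz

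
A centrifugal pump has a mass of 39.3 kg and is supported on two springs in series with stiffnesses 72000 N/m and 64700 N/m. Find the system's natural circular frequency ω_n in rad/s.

29.4 rad/s

Series springs: 1/k_eq = 1/72000 + 1/64700 = 2.934×10^-5, so k_eq = 34080 N/m.
ω_n = √(k_eq/m) = √(34080/39.3) = √867.1 = 29.45 rad/s.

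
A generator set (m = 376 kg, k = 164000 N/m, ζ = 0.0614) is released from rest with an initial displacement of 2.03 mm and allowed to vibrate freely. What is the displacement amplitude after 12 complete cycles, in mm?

0.0196 mm

Logarithmic decrement δ = 2πζ/√(1 − ζ²) = 2π × 0.06140/√(1 − 0.00377) = 0.3865.
After n cycles, x_n/x₀ = e^(−nδ), so x_12 = 2.03 × e^(−12 × 0.3865) = 2.03 × 0.009675 = 0.01964 mm.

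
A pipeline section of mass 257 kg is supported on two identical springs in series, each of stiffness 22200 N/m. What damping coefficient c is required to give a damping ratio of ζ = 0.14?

Series springs: 1/k_eq = 2/22200, so k_eq = 22200/2 = 11100 N/m.
c_c = 2√(k_eq·m) = 2√(11100 × 257) = 3378 N·s/m.
c = ζ·c_c = 0.14 × 3378 = 472.9 N·s/m.

473 N·s/m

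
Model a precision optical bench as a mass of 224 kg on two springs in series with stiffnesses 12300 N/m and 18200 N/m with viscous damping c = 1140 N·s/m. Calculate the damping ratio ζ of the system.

Series springs: 1/k_eq = 1/12300 + 1/18200 = 0.0001362, so k_eq = 7340 N/m.
ω_n = √(k_eq/m) = √(7340/224) = 5.724 rad/s.
Critical damping c_c = 2√(k_eq·m) = 2√(7340 × 224) = 2564 N·s/m, so ζ = c/c_c = 1140/2564 = 0.4445.

0.445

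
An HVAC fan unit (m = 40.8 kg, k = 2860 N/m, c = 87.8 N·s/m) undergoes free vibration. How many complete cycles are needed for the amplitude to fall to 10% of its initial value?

3 cycles

ζ = c/(2√(km)) = 87.8/(2√(2860 × 40.8)) = 87.8/683.2 = 0.1285.
Logarithmic decrement δ = 2πζ/√(1 − ζ²) = 2π × 0.1285/√(1 − 0.0165) = 0.8142.
x_n/x₀ = e^(−nδ) ≤ 0.1; take ln: n ≥ ln(1/0.1)/δ = 2.303/0.8142 = 2.828.
So 3 complete cycles are required.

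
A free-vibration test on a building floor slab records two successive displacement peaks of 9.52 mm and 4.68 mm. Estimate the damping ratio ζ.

0.112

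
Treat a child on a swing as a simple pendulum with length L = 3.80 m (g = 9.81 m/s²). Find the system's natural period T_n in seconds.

3.91 s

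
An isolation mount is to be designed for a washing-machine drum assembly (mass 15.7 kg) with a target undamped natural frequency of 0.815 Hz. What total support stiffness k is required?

ω_n = 2πf_n = 2π × 0.815 = 5.121 rad/s.
k = m·ω_n² = 15.7 × 5.121² = 15.7 × 26.22 = 411.7 N/m.

412 N/m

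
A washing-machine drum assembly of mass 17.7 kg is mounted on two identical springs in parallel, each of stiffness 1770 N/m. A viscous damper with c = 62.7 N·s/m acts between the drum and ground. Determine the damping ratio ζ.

0.125

Parallel springs add: k_eq = 2 × 1770 = 3540 N/m.
ω_n = √(k_eq/m) = √(3540/17.7) = 14.14 rad/s.
Critical damping c_c = 2√(k_eq·m) = 2√(3540 × 17.7) = 500.6 N·s/m, so ζ = c/c_c = 62.7/500.6 = 0.1252.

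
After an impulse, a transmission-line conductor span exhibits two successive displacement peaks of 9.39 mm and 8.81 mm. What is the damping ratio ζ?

Logarithmic decrement δ = (1/n)·ln(x₀/x_n) = (1/1)·ln(9.39/8.81) = (1/1)·ln(1.066) = 0.06376.
ζ = δ/√(4π² + δ²) = 0.06376/√(39.48 + 0.00407) = 0.06376/6.284 = 0.01015.

0.0101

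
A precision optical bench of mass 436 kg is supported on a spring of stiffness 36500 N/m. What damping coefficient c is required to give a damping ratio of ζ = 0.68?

c_c = 2√(k·m) = 2√(36500 × 436) = 7978 N·s/m.
c = ζ·c_c = 0.68 × 7978 = 5425 N·s/m.

5430 N·s/m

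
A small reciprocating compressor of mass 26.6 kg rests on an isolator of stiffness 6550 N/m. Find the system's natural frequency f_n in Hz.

ω_n = √(k/m) = √(6550/26.6) = √246.2 = 15.69 rad/s.
f_n = ω_n/(2π) = 15.69/6.283 = 2.497 Hz.

2.50 Hz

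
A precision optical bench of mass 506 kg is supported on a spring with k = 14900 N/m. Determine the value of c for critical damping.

5490 N·s/m

c_c = 2√(k·m) = 2√(14900 × 506) = 2 × 2746 = 5492 N·s/m.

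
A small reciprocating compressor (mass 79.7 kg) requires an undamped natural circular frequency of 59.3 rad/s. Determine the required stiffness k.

k = m·ω_n² = 79.7 × 59.30² = 79.7 × 3516 = 280300 N/m.

280000 N/m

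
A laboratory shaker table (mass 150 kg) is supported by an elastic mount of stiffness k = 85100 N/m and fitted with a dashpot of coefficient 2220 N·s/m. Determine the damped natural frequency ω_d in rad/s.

ω_n = √(k/m) = √(85100/150) = 23.82 rad/s.
Critical damping c_c = 2√(k·m) = 2√(85100 × 150) = 7146 N·s/m, so ζ = c/c_c = 2220/7146 = 0.3107.
ω_d = ω_n√(1 − ζ²) = 23.82 × √(1 − 0.0965) = 22.64 rad/s.

22.6 rad/s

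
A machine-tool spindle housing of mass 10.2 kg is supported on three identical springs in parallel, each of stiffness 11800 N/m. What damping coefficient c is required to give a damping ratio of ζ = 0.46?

553 N·s/m

Parallel springs add: k_eq = 3 × 11800 = 35400 N/m.
c_c = 2√(k_eq·m) = 2√(35400 × 10.2) = 1202 N·s/m.
c = ζ·c_c = 0.46 × 1202 = 552.8 N·s/m.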